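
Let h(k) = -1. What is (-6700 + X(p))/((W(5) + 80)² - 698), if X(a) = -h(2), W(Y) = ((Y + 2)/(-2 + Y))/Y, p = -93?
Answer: -1507275/1299799 ≈ -1.1596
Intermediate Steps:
W(Y) = (2 + Y)/(Y*(-2 + Y)) (W(Y) = ((2 + Y)/(-2 + Y))/Y = (2 + Y)/(Y*(-2 + Y)))
X(a) = 1 (X(a) = -1*(-1) = 1)
(-6700 + X(p))/((W(5) + 80)² - 698) = (-6700 + 1)/(((2 + 5)/(5*(-2 + 5)) + 80)² - 698) = -6699/(((⅕)*7/3 + 80)² - 698) = -6699/(((⅕)*(⅓)*7 + 80)² - 698) = -6699/((7/15 + 80)² - 698) = -6699/((1207/15)² - 698) = -6699/(1456849/225 - 698) = -6699/1299799/225 = -6699*225/1299799 = -1507275/1299799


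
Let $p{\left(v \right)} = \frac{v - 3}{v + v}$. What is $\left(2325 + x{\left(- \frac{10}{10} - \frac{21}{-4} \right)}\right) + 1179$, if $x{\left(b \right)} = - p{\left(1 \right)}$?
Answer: $3505$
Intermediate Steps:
$p{\left(v \right)} = \frac{-3 + v}{2 v}$
$x{\left(b \right)} = 1$ ($x{\left(b \right)} = - \frac{-3 + 1}{2 \cdot 1} = - \frac{1 \left(-2\right)}{2} = \left(-1\right) \left(-1\right) = 1$)
$\left(2325 + x{\left(- \frac{10}{10} - \frac{21}{-4} \right)}\right) + 1179 = \left(2325 + 1\right) + 1179 = 2326 + 1179 = 3505$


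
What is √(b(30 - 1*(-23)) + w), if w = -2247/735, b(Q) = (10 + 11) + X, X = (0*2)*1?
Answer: 2*√5495/35 ≈ 4.2359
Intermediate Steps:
X = 0 (X = 0*1 = 0)
b(Q) = 21 (b(Q) = (10 + 11) + 0 = 21 + 0 = 21)
w = -107/35 (w = -2247*1/735 = -107/35 ≈ -3.0571)
√(b(30 - 1*(-23)) + w) = √(21 - 107/35) = √(628/35) = 2*√5495/35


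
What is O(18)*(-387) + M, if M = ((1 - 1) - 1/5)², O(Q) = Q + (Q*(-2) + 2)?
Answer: 154801/25 ≈ 6192.0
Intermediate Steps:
O(Q) = 2 - Q (O(Q) = Q + (-2*Q + 2) = Q + (2 - 2*Q) = 2 - Q)
M = 1/25 (M = (0 - 1*⅕)² = (0 - ⅕)² = (-⅕)² = 1/25 ≈ 0.040000)
O(18)*(-387) + M = (2 - 1*18)*(-387) + 1/25 = (2 - 18)*(-387) + 1/25 = -16*(-387) + 1/25 = 6192 + 1/25 = 154801/25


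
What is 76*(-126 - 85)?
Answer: -16036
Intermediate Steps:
76*(-126 - 85) = 76*(-211) = -16036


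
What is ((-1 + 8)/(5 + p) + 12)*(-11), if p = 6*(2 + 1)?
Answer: -3113/23 ≈ -135.35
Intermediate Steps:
p = 18 (p = 6*3 = 18)
((-1 + 8)/(5 + p) + 12)*(-11) = ((-1 + 8)/(5 + 18) + 12)*(-11) = (7/23 + 12)*(-11) = (283/23)*(-11) = -3113/23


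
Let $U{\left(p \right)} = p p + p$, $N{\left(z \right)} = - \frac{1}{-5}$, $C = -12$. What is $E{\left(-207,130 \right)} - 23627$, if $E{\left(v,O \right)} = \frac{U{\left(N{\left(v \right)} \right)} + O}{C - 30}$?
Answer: $- \frac{12405803}{525} \approx -23630.0$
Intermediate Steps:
$N{\left(z \right)} = \frac{1}{5}$ ($N{\left(z \right)} = \left(-1\right) \left(- \frac{1}{5}\right) = \frac{1}{5}$)
$U{\left(p \right)} = p + p^{2}$ ($U{\left(p \right)} = p^{2} + p = p + p^{2}$)
$E{\left(v,O \right)} = - \frac{1}{175} - \frac{O}{42}$ ($E{\left(v,O \right)} = \frac{\frac{1 + \frac{1}{5}}{5} + O}{-12 - 30} = \frac{\frac{1}{5} \cdot \frac{6}{5} + O}{-42} = \left(\frac{6}{25} + O\right) \left(- \frac{1}{42}\right) = - \frac{1}{175} - \frac{O}{42}$)
$E{\left(-207,130 \right)} - 23627 = \left(- \frac{1}{175} - \frac{65}{21}\right) - 23627 = - \frac{1628}{525} - 23627 = - \frac{12405803}{525}$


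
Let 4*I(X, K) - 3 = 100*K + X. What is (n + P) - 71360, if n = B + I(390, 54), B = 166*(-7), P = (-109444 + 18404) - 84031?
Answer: -984579/4 ≈ -2.4614e+5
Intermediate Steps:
I(X, K) = ¾ + 25*K + X/4 (I(X, K) = ¾ + (100*K + X)/4 = ¾ + (X + 100*K)/4 = ¾ + (25*K + X/4) = ¾ + 25*K + X/4)
P = -175071 (P = -91040 - 84031 = -175071)
B = -1162
n = 1145/4 (n = -1162 + (¾ + 25*54 + (¼)*390) = -1162 + (¾ + 1350 + 195/2) = -1162 + 5793/4 = 1145/4 ≈ 286.25)
(n + P) - 71360 = (1145/4 - 175071) - 71360 = -699139/4 - 71360 = -984579/4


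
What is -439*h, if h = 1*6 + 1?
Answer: -3073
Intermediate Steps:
h = 7 (h = 6 + 1 = 7)
-439*h = -439*7 = -3073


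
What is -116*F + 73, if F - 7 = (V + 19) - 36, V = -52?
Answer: 7265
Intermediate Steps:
F = -62 (F = 7 + ((-52 + 19) - 36) = 7 + (-33 - 36) = 7 - 69 = -62)
-116*F + 73 = -116*(-62) + 73 = 7192 + 73 = 7265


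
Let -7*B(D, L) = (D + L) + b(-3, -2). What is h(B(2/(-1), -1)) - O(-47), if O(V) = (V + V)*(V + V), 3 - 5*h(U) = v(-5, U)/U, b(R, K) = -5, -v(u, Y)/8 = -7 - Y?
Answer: -44234/5 ≈ -8846.8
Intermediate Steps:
v(u, Y) = 56 + 8*Y (v(u, Y) = -8*(-7 - Y) = 56 + 8*Y)
B(D, L) = 5/7 - D/7 - L/7 (B(D, L) = -((D + L) - 5)/7 = -(-5 + D + L)/7 = 5/7 - D/7 - L/7)
h(U) = 3/5 - (56 + 8*U)/(5*U)
O(V) = 4*V**2 (O(V) = (2*V)*(2*V) = 4*V**2)
h(B(2/(-1), -1)) - O(-47) = (-56/5 - (5/7 - 2/(7*(-1)) - 1/7*(-1)))/(5/7 - 2/(7*(-1)) - 1/7*(-1)) - 4*(-47)**2 = (-56/5 - (5/7 - 2*(-1)/7 + 1/7))/(5/7 - 2*(-1)/7 + 1/7) - 4*2209 = (-56/5 - (5/7 - 1/7*(-2) + 1/7))/(5/7 - 1/7*(-2) + 1/7) - 1*8836 = (-56/5 - (5/7 + 2/7 + 1/7))/(5/7 + 2/7 + 1/7) - 8836 = (-56/5 - 1*8/7)/(8/7) - 8836 = 7*(-56/5 - 8/7)/8 - 8836 = (7/8)*(-432/35) - 8836 = -54/5 - 8836 = -44234/5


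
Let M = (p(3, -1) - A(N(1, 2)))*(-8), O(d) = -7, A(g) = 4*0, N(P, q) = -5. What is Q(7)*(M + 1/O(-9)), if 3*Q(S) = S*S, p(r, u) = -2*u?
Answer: -791/3 ≈ -263.67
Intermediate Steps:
A(g) = 0
Q(S) = S**2/3 (Q(S) = (S*S)/3 = S**2/3)
M = -16 (M = (-2*(-1) - 1*0)*(-8) = (2 + 0)*(-8) = 2*(-8) = -16)
Q(7)*(M + 1/O(-9)) = ((1/3)*7**2)*(-16 + 1/(-7)) = ((1/3)*49)*(-16 - 1/7) = (49/3)*(-113/7) = -791/3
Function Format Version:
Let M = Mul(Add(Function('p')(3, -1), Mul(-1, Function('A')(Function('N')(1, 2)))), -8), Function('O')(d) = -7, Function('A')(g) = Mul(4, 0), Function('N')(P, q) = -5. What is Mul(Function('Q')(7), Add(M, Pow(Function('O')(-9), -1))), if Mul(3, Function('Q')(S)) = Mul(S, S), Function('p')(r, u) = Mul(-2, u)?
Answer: Rational(-791, 3) ≈ -263.67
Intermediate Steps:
Function('A')(g) = 0
Function('Q')(S) = Mul(Rational(1, 3), Pow(S, 2)) (Function('Q')(S) = Mul(Rational(1, 3), Mul(S, S)) = Mul(Rational(1, 3), Pow(S, 2)))
M = -16 (M = Mul(Add(Mul(-2, -1), Mul(-1, 0)), -8) = Mul(Add(2, 0), -8) = Mul(2, -8) = -16)
Mul(Function('Q')(7), Add(M, Pow(Function('O')(-9), -1))) = Mul(Mul(Rational(1, 3), Pow(7, 2)), Add(-16, Pow(-7, -1))) = Mul(Mul(Rational(1, 3), 49), Add(-16, Rational(-1, 7))) = Mul(Rational(49, 3), Rational(-113, 7)) = Rational(-791, 3)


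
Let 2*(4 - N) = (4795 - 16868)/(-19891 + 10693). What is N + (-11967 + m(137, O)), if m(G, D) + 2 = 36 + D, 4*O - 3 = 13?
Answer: -219384373/18396 ≈ -11926.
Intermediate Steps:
O = 4 (O = ¾ + (¼)*13 = ¾ + 13/4 = 4)
m(G, D) = 34 + D (m(G, D) = -2 + (36 + D) = 34 + D)
N = 61511/18396 (N = 4 - (4795 - 16868)/(2*(-19891 + 10693)) = 4 - (-12073)/(2*(-9198)) = 4 - (-12073)*(-1)/(2*9198) = 4 - ½*12073/9198 = 4 - 12073/18396 = 61511/18396 ≈ 3.3437)
N + (-11967 + m(137, O)) = 61511/18396 + (-11967 + (34 + 4)) = 61511/18396 + (-11967 + 38) = 61511/18396 - 11929 = -219384373/18396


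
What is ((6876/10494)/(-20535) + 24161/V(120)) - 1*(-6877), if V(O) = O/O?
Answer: 371583987008/11971905 ≈ 31038.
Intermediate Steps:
V(O) = 1
((6876/10494)/(-20535) + 24161/V(120)) - 1*(-6877) = ((6876/10494)/(-20535) + 24161/1) - 1*(-6877) = ((6876*(1/10494))*(-1/20535) + 24161*1) + 6877 = ((382/583)*(-1/20535) + 24161) + 6877 = (-382/11971905 + 24161) + 6877 = 289253196323/11971905 + 6877 = 371583987008/11971905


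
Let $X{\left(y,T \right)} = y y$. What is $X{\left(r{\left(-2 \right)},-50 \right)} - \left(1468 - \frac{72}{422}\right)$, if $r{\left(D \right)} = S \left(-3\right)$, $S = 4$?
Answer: $- \frac{279328}{211} \approx -1323.8$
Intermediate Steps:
$r{\left(D \right)} = -12$ ($r{\left(D \right)} = 4 \left(-3\right) = -12$)
$X{\left(y,T \right)} = y^{2}$
$X{\left(r{\left(-2 \right)},-50 \right)} - \left(1468 - \frac{72}{422}\right) = \left(-12\right)^{2} - \left(1468 - \frac{72}{422}\right) = 144 - \left(1468 - \frac{36}{211}\right) = 144 - \frac{309712}{211} = - \frac{279328}{211}$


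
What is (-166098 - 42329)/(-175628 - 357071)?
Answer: 208427/532699 ≈ 0.39127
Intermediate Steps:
(-166098 - 42329)/(-175628 - 357071) = -208427/(-532699) = -208427*(-1/532699) = 208427/532699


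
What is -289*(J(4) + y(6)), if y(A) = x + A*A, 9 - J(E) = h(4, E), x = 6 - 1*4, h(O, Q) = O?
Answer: -12427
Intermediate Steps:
x = 2 (x = 6 - 4 = 2)
J(E) = 5 (J(E) = 9 - 1*4 = 9 - 4 = 5)
y(A) = 2 + A² (y(A) = 2 + A*A = 2 + A²)
-289*(J(4) + y(6)) = -289*(5 + (2 + 6²)) = -289*(5 + (2 + 36)) = -289*(5 + 38) = -289*43 = -12427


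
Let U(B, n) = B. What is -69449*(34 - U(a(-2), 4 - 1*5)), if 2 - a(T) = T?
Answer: -2083470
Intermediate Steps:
a(T) = 2 - T
-69449*(34 - U(a(-2), 4 - 1*5)) = -69449*(34 - (2 - 1*(-2))) = -69449*(34 - (2 + 2)) = -69449*(34 - 1*4) = -69449*(34 - 4) = -69449*30 = -2083470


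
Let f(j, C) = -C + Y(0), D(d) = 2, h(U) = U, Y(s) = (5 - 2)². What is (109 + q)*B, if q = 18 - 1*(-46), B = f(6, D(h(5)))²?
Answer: 8477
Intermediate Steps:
Y(s) = 9 (Y(s) = 3² = 9)
f(j, C) = 9 - C (f(j, C) = -C + 9 = 9 - C)
B = 49 (B = (9 - 1*2)² = (9 - 2)² = 7² = 49)
q = 64 (q = 18 + 46 = 64)
(109 + q)*B = (109 + 64)*49 = 173*49 = 8477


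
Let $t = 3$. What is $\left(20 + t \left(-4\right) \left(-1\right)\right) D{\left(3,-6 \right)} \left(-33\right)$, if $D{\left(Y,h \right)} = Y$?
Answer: $-3168$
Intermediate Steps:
$\left(20 + t \left(-4\right) \left(-1\right)\right) D{\left(3,-6 \right)} \left(-33\right) = \left(20 + 3 \left(-4\right) \left(-1\right)\right) 3 \left(-33\right) = \left(20 - -12\right) 3 \left(-33\right) = \left(20 + 12\right) 3 \left(-33\right) = 32 \cdot 3 \left(-33\right) = 96 \left(-33\right) = -3168$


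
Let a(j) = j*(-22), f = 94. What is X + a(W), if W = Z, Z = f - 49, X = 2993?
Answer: 2003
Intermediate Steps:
Z = 45 (Z = 94 - 49 = 45)
W = 45
a(j) = -22*j
X + a(W) = 2993 - 22*45 = 2993 - 990 = 2003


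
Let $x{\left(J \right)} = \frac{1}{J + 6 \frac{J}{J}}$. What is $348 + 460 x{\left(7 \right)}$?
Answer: $\frac{4984}{13} \approx 383.38$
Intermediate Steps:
$x{\left(J \right)} = \frac{1}{6 + J}$ ($x{\left(J \right)} = \frac{1}{J + 6 \cdot 1} = \frac{1}{J + 6} = \frac{1}{6 + J}$)
$348 + 460 x{\left(7 \right)} = 348 + \frac{460}{6 + 7} = 348 + \frac{460}{13} = \frac{4984}{13}$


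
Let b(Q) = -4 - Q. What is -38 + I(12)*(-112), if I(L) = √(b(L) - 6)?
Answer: -38 - 112*I*√22 ≈ -38.0 - 525.33*I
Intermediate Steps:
I(L) = √(-10 - L) (I(L) = √((-4 - L) - 6) = √(-10 - L))
-38 + I(12)*(-112) = -38 + √(-10 - 1*12)*(-112) = -38 + √(-10 - 12)*(-112) = -38 + √(-22)*(-112) = -38 + (I*√22)*(-112) = -38 - 112*I*√22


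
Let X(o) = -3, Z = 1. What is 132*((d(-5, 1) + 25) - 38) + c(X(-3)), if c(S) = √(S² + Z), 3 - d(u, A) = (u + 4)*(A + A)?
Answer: -1056 + √10 ≈ -1052.8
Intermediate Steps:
d(u, A) = 3 - 2*A*(4 + u) (d(u, A) = 3 - (u + 4)*(A + A) = 3 - (4 + u)*2*A = 3 - 2*A*(4 + u))
c(S) = √(1 + S²) (c(S) = √(S² + 1) = √(1 + S²))
132*((d(-5, 1) + 25) - 38) + c(X(-3)) = 132*(((3 - 8*1 - 2*1*(-5)) + 25) - 38) + √(1 + (-3)²) = 132*(((3 - 8 + 10) + 25) - 38) + √(1 + 9) = 132*((5 + 25) - 38) + √10 = 132*(30 - 38) + √10 = 132*(-8) + √10 = -1056 + √10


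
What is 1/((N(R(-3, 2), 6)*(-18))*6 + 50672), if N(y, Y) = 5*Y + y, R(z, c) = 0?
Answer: 1/47432 ≈ 2.1083e-5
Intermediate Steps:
N(y, Y) = y + 5*Y
1/((N(R(-3, 2), 6)*(-18))*6 + 50672) = 1/(((0 + 5*6)*(-18))*6 + 50672) = 1/(((0 + 30)*(-18))*6 + 50672) = 1/((30*(-18))*6 + 50672) = 1/(-540*6 + 50672) = 1/(-3240 + 50672) = 1/47432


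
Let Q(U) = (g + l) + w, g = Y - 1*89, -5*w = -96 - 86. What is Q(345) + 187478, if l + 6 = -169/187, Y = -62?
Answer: 175178324/935 ≈ 1.8736e+5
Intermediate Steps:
w = 182/5 (w = -(-96 - 86)/5 = -1/5*(-182) = 182/5 ≈ 36.400)
g = -151 (g = -62 - 1*89 = -62 - 89 = -151)
l = -1291/187 (l = -6 - 169/187 = -1291/187 ≈ -6.9037)
Q(U) = -113606/935 (Q(U) = (-151 - 1291/187) + 182/5 = -29528/187 + 182/5 = -113606/935)
Q(345) + 187478 = -113606/935 + 187478 = 175178324/935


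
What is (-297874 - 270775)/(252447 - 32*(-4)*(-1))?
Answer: -568649/252319 ≈ -2.2537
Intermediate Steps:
(-297874 - 270775)/(252447 - 32*(-4)*(-1)) = -568649/(252447 + 128*(-1)) = -568649/(252447 - 128) = -568649/252319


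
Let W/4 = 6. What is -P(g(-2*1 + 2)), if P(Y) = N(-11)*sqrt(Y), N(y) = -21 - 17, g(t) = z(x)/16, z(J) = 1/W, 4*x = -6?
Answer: 19*sqrt(6)/24 ≈ 1.9392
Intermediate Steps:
x = -3/2 (x = (1/4)*(-6) = -3/2 ≈ -1.5000)
W = 24 (W = 4*6 = 24)
z(J) = 1/24
g(t) = 1/384 (g(t) = (1/24)/16 = (1/24)*(1/16) = 1/384)
N(y) = -38
P(Y) = -38*sqrt(Y)
-P(g(-2*1 + 2)) = -(-38)*sqrt(1/384) = -(-38)*sqrt(6)/48 = -(-19)*sqrt(6)/24 = 19*sqrt(6)/24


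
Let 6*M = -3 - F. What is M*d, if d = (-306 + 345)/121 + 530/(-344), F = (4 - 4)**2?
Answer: 25357/41624 ≈ 0.60919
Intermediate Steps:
F = 0 (F = 0**2 = 0)
M = -1/2 (M = (-3 - 1*0)/6 = (-3 + 0)/6 = (1/6)*(-3) = -1/2 ≈ -0.50000)
d = -25357/20812 (d = 39*(1/121) + 530*(-1/344) = 39/121 - 265/172 = -25357/20812 ≈ -1.2184)
M*d = -1/2*(-25357/20812) = 25357/41624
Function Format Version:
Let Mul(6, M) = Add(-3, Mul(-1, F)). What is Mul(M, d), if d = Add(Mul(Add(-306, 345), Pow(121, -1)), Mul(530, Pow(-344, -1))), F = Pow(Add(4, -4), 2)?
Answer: Rational(25357, 41624) ≈ 0.60919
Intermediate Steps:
F = 0 (F = Pow(0, 2) = 0)
M = Rational(-1, 2) (M = Mul(Rational(1, 6), Add(-3, Mul(-1, 0))) = Mul(Rational(1, 6), Add(-3, 0)) = Mul(Rational(1, 6), -3) = Rational(-1, 2) ≈ -0.50000)
d = Rational(-25357, 20812) (d = Add(Mul(39, Rational(1, 121)), Mul(530, Rational(-1, 344))) = Add(Rational(39, 121), Rational(-265, 172)) = Rational(-25357, 20812) ≈ -1.2184)
Mul(M, d) = Mul(Rational(-1, 2), Rational(-25357, 20812)) = Rational(25357, 41624)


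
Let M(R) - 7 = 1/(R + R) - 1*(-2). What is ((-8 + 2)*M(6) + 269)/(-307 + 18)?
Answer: -429/578 ≈ -0.74221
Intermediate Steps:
M(R) = 9 + 1/(2*R) (M(R) = 7 + (1/(R + R) - 1*(-2)) = 7 + (1/(2*R) + 2) = 7 + (2 + 1/(2*R)) = 9 + 1/(2*R))
((-8 + 2)*M(6) + 269)/(-307 + 18) = ((-8 + 2)*(9 + (1/2)/6) + 269)/(-307 + 18) = (-6*(9 + (1/2)*(1/6)) + 269)/(-289) = (-6*(9 + 1/12) + 269)*(-1/289) = (-6*109/12 + 269)*(-1/289) = (-109/2 + 269)*(-1/289) = (429/2)*(-1/289) = -429/578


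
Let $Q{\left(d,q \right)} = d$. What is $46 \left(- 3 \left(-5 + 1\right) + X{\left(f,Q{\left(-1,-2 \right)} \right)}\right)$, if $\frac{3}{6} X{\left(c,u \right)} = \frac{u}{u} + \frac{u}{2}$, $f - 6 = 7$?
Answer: $598$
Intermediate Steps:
$f = 13$ ($f = 6 + 7 = 13$)
$X{\left(c,u \right)} = 2 + u$ ($X{\left(c,u \right)} = 2 \left(\frac{u}{u} + \frac{u}{2}\right) = 2 \left(1 + u \frac{1}{2}\right) = 2 \left(1 + \frac{u}{2}\right) = 2 + u$)
$46 \left(- 3 \left(-5 + 1\right) + X{\left(f,Q{\left(-1,-2 \right)} \right)}\right) = 46 \left(- 3 \left(-5 + 1\right) + \left(2 - 1\right)\right) = 46 \left(\left(-3\right) \left(-4\right) + 1\right) = 46 \left(12 + 1\right) = 46 \cdot 13 = 598$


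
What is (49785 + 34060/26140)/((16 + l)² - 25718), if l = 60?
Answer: -32535349/13032097 ≈ -2.4966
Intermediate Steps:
(49785 + 34060/26140)/((16 + l)² - 25718) = (49785 + 34060/26140)/((16 + 60)² - 25718) = (49785 + 34060*(1/26140))/(76² - 25718) = (49785 + 1703/1307)/(5776 - 25718) = (65070698/1307)/(-19942) = (65070698/1307)*(-1/19942) = -32535349/13032097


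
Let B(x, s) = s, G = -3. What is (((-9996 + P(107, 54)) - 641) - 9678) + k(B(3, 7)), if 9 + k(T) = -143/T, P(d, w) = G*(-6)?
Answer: -142285/7 ≈ -20326.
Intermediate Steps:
P(d, w) = 18 (P(d, w) = -3*(-6) = 18)
k(T) = -9 - 143/T
(((-9996 + P(107, 54)) - 641) - 9678) + k(B(3, 7)) = (((-9996 + 18) - 641) - 9678) + (-9 - 143/7) = ((-9978 - 641) - 9678) + (-9 - 143*1/7) = (-10619 - 9678) + (-9 - 143/7) = -20297 - 206/7 = -142285/7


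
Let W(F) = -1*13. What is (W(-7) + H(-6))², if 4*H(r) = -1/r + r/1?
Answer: 120409/576 ≈ 209.04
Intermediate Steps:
H(r) = -1/(4*r) + r/4 (H(r) = (-1/r + r/1)/4 = (-1/r + r*1)/4 = (-1/r + r)/4 = (r - 1/r)/4 = -1/(4*r) + r/4)
W(F) = -13
(W(-7) + H(-6))² = (-13 + (¼)*(-1 + (-6)²)/(-6))² = (-13 + (¼)*(-⅙)*(-1 + 36))² = (-13 + (¼)*(-⅙)*35)² = (-13 - 35/24)² = (-347/24)² = 120409/576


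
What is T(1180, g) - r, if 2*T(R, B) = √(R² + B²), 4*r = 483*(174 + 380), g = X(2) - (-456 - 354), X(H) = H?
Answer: -133791/2 + 2*√128234 ≈ -66179.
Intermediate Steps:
g = 812 (g = 2 - (-456 - 354) = 2 - 1*(-810) = 2 + 810 = 812)
r = 133791/2 (r = (483*(174 + 380))/4 = (483*554)/4 = (¼)*267582 = 133791/2 ≈ 66896.)
T(R, B) = √(B² + R²)/2 (T(R, B) = √(R² + B²)/2 = √(B² + R²)/2)
T(1180, g) - r = √(812² + 1180²)/2 - 1*133791/2 = √(659344 + 1392400)/2 - 133791/2 = √2051744/2 - 133791/2 = (4*√128234)/2 - 133791/2 = 2*√128234 - 133791/2 = -133791/2 + 2*√128234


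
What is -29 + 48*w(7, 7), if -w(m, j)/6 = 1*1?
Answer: -317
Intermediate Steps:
w(m, j) = -6
-29 + 48*w(7, 7) = -29 + 48*(-6) = -29 - 288 = -317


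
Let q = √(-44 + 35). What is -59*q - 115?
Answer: -115 - 177*I ≈ -115.0 - 177.0*I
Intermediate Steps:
q = 3*I (q = √(-9) = 3*I ≈ 3.0*I)
-59*q - 115 = -177*I - 115 = -115 - 177*I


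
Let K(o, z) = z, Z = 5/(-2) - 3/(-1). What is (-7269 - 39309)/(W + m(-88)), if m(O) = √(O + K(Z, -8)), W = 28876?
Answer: -168123291/104227934 + 23289*I*√6/104227934 ≈ -1.613 + 0.00054732*I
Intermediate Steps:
Z = ½ (Z = 5*(-½) - 3*(-1) = -5/2 + 3 = ½ ≈ 0.50000)
m(O) = √(-8 + O) (m(O) = √(O - 8) = √(-8 + O))
(-7269 - 39309)/(W + m(-88)) = (-7269 - 39309)/(28876 + √(-8 - 88)) = -46578/(28876 + √(-96)) = -46578/(28876 + 4*I*√6)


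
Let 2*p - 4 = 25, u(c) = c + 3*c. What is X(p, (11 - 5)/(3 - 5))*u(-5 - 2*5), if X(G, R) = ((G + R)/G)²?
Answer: -31740/841 ≈ -37.741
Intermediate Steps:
u(c) = 4*c
p = 29/2 (p = 2 + (½)*25 = 2 + 25/2 = 29/2 ≈ 14.500)
X(G, R) = (G + R)²/G² (X(G, R) = ((G + R)/G)² = (G + R)²/G²)
X(p, (11 - 5)/(3 - 5))*u(-5 - 2*5) = ((29/2 + (11 - 5)/(3 - 5))²/(29/2)²)*(4*(-5 - 2*5)) = (4*(29/2 + 6/(-2))²/841)*(4*(-5 - 10)) = (4*(29/2 + 6*(-½))²/841)*(4*(-15)) = (4*(29/2 - 3)²/841)*(-60) = (4*(23/2)²/841)*(-60) = ((4/841)*(529/4))*(-60) = (529/841)*(-60) = -31740/841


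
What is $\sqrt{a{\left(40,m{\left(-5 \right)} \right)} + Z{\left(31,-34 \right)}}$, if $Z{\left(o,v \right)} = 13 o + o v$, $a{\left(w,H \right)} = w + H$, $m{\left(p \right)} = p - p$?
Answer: $i \sqrt{611} \approx 24.718 i$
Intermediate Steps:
$m{\left(p \right)} = 0$
$a{\left(w,H \right)} = H + w$
$\sqrt{a{\left(40,m{\left(-5 \right)} \right)} + Z{\left(31,-34 \right)}} = \sqrt{\left(0 + 40\right) + 31 \left(13 - 34\right)} = \sqrt{40 + 31 \left(-21\right)} = \sqrt{40 - 651} = \sqrt{-611} = i \sqrt{611}$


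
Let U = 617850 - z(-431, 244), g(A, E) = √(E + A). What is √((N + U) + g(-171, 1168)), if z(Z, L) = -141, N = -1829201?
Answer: √(-1211210 + √997) ≈ 1100.5*I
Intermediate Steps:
g(A, E) = √(A + E)
U = 617991 (U = 617850 - 1*(-141) = 617850 + 141 = 617991)
√((N + U) + g(-171, 1168)) = √((-1829201 + 617991) + √(-171 + 1168)) = √(-1211210 + √997)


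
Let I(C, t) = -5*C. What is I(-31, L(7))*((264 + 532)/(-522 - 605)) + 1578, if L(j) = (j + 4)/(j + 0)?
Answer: 1655026/1127 ≈ 1468.5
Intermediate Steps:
L(j) = (4 + j)/j
I(-31, L(7))*((264 + 532)/(-522 - 605)) + 1578 = (-5*(-31))*((264 + 532)/(-522 - 605)) + 1578 = 155*(796/(-1127)) + 1578 = 155*(796*(-1/1127)) + 1578 = 155*(-796/1127) + 1578 = -123380/1127 + 1578 = 1655026/1127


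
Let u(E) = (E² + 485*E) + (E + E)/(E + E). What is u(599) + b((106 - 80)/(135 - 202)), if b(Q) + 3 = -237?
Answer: 649077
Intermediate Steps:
b(Q) = -240 (b(Q) = -3 - 237 = -240)
u(E) = 1 + E² + 485*E (u(E) = (E² + 485*E) + (2*E)/((2*E)) = (E² + 485*E) + (2*E)*(1/(2*E)) = (E² + 485*E) + 1 = 1 + E² + 485*E)
u(599) + b((106 - 80)/(135 - 202)) = (1 + 599² + 485*599) - 240 = (1 + 358801 + 290515) - 240 = 649317 - 240 = 649077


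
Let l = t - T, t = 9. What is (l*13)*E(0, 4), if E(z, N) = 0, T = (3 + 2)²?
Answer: 0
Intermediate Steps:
T = 25 (T = 5² = 25)
l = -16 (l = 9 - 1*25 = 9 - 25 = -16)
(l*13)*E(0, 4) = -16*13*0 = -208*0 = 0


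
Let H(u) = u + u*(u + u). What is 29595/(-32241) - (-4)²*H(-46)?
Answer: -719800937/10747 ≈ -66977.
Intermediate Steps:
H(u) = u + 2*u² (H(u) = u + u*(2*u) = u + 2*u²)
29595/(-32241) - (-4)²*H(-46) = 29595/(-32241) - (-4)²*(-46*(1 + 2*(-46))) = 29595*(-1/32241) - 16*(-46*(1 - 92)) = -9865/10747 - 16*(-46*(-91)) = -9865/10747 - 16*4186 = -9865/10747 - 1*66976 = -9865/10747 - 66976 = -719800937/10747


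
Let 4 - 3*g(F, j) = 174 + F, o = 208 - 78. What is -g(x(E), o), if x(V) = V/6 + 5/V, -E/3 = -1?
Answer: 1033/18 ≈ 57.389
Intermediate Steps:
E = 3 (E = -3*(-1) = 3)
o = 130
x(V) = 5/V + V/6 (x(V) = V*(1/6) + 5/V = V/6 + 5/V = 5/V + V/6)
g(F, j) = -170/3 - F/3 (g(F, j) = 4/3 - (174 + F)/3 = 4/3 + (-58 - F/3) = -170/3 - F/3)
-g(x(E), o) = -(-170/3 - (5/3 + (1/6)*3)/3) = -(-170/3 - (5*(1/3) + 1/2)/3) = -(-170/3 - (5/3 + 1/2)/3) = -(-170/3 - 1/3*13/6) = -(-170/3 - 13/18) = -1*(-1033/18) = 1033/18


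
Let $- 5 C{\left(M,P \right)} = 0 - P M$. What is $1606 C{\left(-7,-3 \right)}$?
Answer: $\frac{33726}{5} \approx 6745.2$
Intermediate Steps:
$C{\left(M,P \right)} = \frac{M P}{5}$ ($C{\left(M,P \right)} = - \frac{0 - P M}{5} = - \frac{0 - M P}{5} = - \frac{\left(-1\right) M P}{5} = \frac{M P}{5}$)
$1606 C{\left(-7,-3 \right)} = 1606 \cdot \frac{1}{5} \left(-7\right) \left(-3\right) = 1606 \cdot \frac{21}{5} = \frac{33726}{5}$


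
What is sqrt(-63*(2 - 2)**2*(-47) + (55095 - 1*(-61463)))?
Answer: sqrt(116558) ≈ 341.41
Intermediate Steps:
sqrt(-63*(2 - 2)**2*(-47) + (55095 - 1*(-61463))) = sqrt(-63*0**2*(-47) + (55095 + 61463)) = sqrt(-63*0*(-47) + 116558) = sqrt(0*(-47) + 116558) = sqrt(0 + 116558) = sqrt(116558)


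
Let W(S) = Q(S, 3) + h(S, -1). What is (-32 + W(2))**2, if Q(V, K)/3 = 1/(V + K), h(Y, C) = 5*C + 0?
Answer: 33124/25 ≈ 1325.0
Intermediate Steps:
h(Y, C) = 5*C
Q(V, K) = 3/(K + V) (Q(V, K) = 3/(V + K) = 3/(K + V))
W(S) = -5 + 3/(3 + S) (W(S) = 3/(3 + S) + 5*(-1) = 3/(3 + S) - 5 = -5 + 3/(3 + S))
(-32 + W(2))**2 = (-32 + (-12 - 5*2)/(3 + 2))**2 = (-32 + (-12 - 10)/5)**2 = (-32 + (1/5)*(-22))**2 = (-32 - 22/5)**2 = (-182/5)**2 = 33124/25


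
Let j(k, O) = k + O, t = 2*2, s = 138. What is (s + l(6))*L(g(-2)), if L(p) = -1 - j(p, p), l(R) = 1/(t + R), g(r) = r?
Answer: 4143/10 ≈ 414.30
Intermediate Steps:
t = 4
l(R) = 1/(4 + R)
j(k, O) = O + k
L(p) = -1 - 2*p (L(p) = -1 - (p + p) = -1 - 2*p)
(s + l(6))*L(g(-2)) = (138 + 1/(4 + 6))*(-1 - 2*(-2)) = (138 + 1/10)*(-1 + 4) = (138 + 1/10)*3 = (1381/10)*3 = 4143/10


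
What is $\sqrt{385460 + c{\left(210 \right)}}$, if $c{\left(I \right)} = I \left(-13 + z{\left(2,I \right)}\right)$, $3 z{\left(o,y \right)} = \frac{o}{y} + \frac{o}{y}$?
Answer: $\frac{\sqrt{3444582}}{3} \approx 618.65$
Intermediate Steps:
$z{\left(o,y \right)} = \frac{2 o}{3 y}$ ($z{\left(o,y \right)} = \frac{\frac{o}{y} + \frac{o}{y}}{3} = \frac{2 o \frac{1}{y}}{3} = \frac{2 o}{3 y}$)
$c{\left(I \right)} = I \left(-13 + \frac{4}{3 I}\right)$ ($c{\left(I \right)} = I \left(-13 + \frac{2}{3} \cdot 2 \frac{1}{I}\right) = I \left(-13 + \frac{4}{3 I}\right)$)
$\sqrt{385460 + c{\left(210 \right)}} = \sqrt{385460 + \left(\frac{4}{3} - 2730\right)} = \sqrt{385460 - \frac{8186}{3}} = \sqrt{\frac{1148194}{3}} = \frac{\sqrt{3444582}}{3}$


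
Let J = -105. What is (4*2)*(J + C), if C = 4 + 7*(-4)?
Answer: -1032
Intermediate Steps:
C = -24 (C = 4 - 28 = -24)
(4*2)*(J + C) = (4*2)*(-105 - 24) = 8*(-129) = -1032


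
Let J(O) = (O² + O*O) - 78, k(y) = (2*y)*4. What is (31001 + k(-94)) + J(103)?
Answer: 51389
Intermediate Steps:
k(y) = 8*y
J(O) = -78 + 2*O² (J(O) = (O² + O²) - 78 = 2*O² - 78 = -78 + 2*O²)
(31001 + k(-94)) + J(103) = (31001 + 8*(-94)) + (-78 + 2*103²) = (31001 - 752) + (-78 + 2*10609) = 30249 + (-78 + 21218) = 30249 + 21140 = 51389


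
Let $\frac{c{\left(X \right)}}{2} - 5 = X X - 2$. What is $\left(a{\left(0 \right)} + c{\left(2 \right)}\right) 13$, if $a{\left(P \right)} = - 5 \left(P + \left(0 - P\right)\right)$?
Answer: $182$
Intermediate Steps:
$a{\left(P \right)} = 0$ ($a{\left(P \right)} = - 5 \left(P - P\right) = \left(-5\right) 0 = 0$)
$c{\left(X \right)} = 6 + 2 X^{2}$ ($c{\left(X \right)} = 10 + 2 \left(X X - 2\right) = 10 + 2 \left(X^{2} - 2\right) = 10 + 2 \left(-2 + X^{2}\right) = 10 + \left(-4 + 2 X^{2}\right) = 6 + 2 X^{2}$)
$\left(a{\left(0 \right)} + c{\left(2 \right)}\right) 13 = \left(0 + \left(6 + 2 \cdot 2^{2}\right)\right) 13 = \left(0 + \left(6 + 2 \cdot 4\right)\right) 13 = \left(0 + \left(6 + 8\right)\right) 13 = \left(0 + 14\right) 13 = 14 \cdot 13 = 182$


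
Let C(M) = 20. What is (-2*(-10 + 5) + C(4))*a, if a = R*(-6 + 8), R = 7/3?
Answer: 140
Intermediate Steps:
R = 7/3 (R = 7*(⅓) = 7/3 ≈ 2.3333)
a = 14/3 (a = 7*(-6 + 8)/3 = (7/3)*2 = 14/3 ≈ 4.6667)
(-2*(-10 + 5) + C(4))*a = (-2*(-10 + 5) + 20)*(14/3) = (-2*(-5) + 20)*(14/3) = (10 + 20)*(14/3) = 30*(14/3) = 140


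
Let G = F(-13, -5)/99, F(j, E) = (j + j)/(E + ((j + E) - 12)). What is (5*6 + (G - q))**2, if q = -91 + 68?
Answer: 33735036241/12006225 ≈ 2809.8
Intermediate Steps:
F(j, E) = 2*j/(-12 + j + 2*E) (F(j, E) = (2*j)/(E + ((E + j) - 12)) = (2*j)/(E + (-12 + E + j)) = (2*j)/(-12 + j + 2*E) = 2*j/(-12 + j + 2*E))
q = -23
G = 26/3465 (G = (2*(-13)/(-12 - 13 + 2*(-5)))/99 = (2*(-13)/(-12 - 13 - 10))*(1/99) = (2*(-13)/(-35))*(1/99) = (2*(-13)*(-1/35))*(1/99) = (26/35)*(1/99) = 26/3465 ≈ 0.0075036)
(5*6 + (G - q))**2 = (5*6 + (26/3465 - 1*(-23)))**2 = (30 + (26/3465 + 23))**2 = (30 + 79721/3465)**2 = (183671/3465)**2 = 33735036241/12006225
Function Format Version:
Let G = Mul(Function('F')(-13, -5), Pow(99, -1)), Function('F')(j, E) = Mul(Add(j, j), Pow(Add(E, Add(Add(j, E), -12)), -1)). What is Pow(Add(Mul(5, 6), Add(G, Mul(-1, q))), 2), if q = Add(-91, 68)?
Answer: Rational(33735036241, 12006225) ≈ 2809.8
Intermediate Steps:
Function('F')(j, E) = Mul(2, j, Pow(Add(-12, j, Mul(2, E)), -1)) (Function('F')(j, E) = Mul(Mul(2, j), Pow(Add(E, Add(Add(E, j), -12)), -1)) = Mul(Mul(2, j), Pow(Add(E, Add(-12, E, j)), -1)) = Mul(Mul(2, j), Pow(Add(-12, j, Mul(2, E)), -1)) = Mul(2, j, Pow(Add(-12, j, Mul(2, E)), -1)))
q = -23
G = Rational(26, 3465) (G = Mul(Mul(2, -13, Pow(Add(-12, -13, Mul(2, -5)), -1)), Pow(99, -1)) = Mul(Mul(2, -13, Pow(Add(-12, -13, -10), -1)), Rational(1, 99)) = Mul(Mul(2, -13, Pow(-35, -1)), Rational(1, 99)) = Mul(Mul(2, -13, Rational(-1, 35)), Rational(1, 99)) = Mul(Rational(26, 35), Rational(1, 99)) = Rational(26, 3465) ≈ 0.0075036)
Pow(Add(Mul(5, 6), Add(G, Mul(-1, q))), 2) = Pow(Add(Mul(5, 6), Add(Rational(26, 3465), Mul(-1, -23))), 2) = Pow(Add(30, Add(Rational(26, 3465), 23)), 2) = Pow(Add(30, Rational(79721, 3465)), 2) = Pow(Rational(183671, 3465), 2) = Rational(33735036241, 12006225)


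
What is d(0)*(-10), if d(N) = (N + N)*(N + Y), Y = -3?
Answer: 0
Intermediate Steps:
d(N) = 2*N*(-3 + N) (d(N) = (N + N)*(N - 3) = (2*N)*(-3 + N) = 2*N*(-3 + N))
d(0)*(-10) = (2*0*(-3 + 0))*(-10) = (2*0*(-3))*(-10) = 0*(-10) = 0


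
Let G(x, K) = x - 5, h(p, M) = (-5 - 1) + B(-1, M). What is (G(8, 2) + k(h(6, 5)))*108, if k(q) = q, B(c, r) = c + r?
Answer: 108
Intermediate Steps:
h(p, M) = -7 + M (h(p, M) = (-5 - 1) + (-1 + M) = -6 + (-1 + M) = -7 + M)
G(x, K) = -5 + x
(G(8, 2) + k(h(6, 5)))*108 = ((-5 + 8) + (-7 + 5))*108 = (3 - 2)*108 = 1*108 = 108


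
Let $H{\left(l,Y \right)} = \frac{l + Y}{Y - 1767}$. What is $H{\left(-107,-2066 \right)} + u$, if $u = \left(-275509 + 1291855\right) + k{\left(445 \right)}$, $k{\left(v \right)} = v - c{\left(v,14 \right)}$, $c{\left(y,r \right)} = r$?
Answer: $\frac{3897308414}{3833} \approx 1.0168 \cdot 10^{6}$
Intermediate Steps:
$H{\left(l,Y \right)} = \frac{Y + l}{-1767 + Y}$
$k{\left(v \right)} = -14 + v$ ($k{\left(v \right)} = v - 14 = -14 + v$)
$u = 1016777$ ($u = \left(-275509 + 1291855\right) + \left(-14 + 445\right) = 1016346 + 431 = 1016777$)
$H{\left(-107,-2066 \right)} + u = \frac{-2066 - 107}{-1767 - 2066} + 1016777 = \frac{1}{-3833} \left(-2173\right) + 1016777 = \left(- \frac{1}{3833}\right) \left(-2173\right) + 1016777 = \frac{2173}{3833} + 1016777 = \frac{3897308414}{3833}$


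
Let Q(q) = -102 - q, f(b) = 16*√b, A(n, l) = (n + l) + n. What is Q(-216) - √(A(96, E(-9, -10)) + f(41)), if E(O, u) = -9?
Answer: 114 - √(183 + 16*√41) ≈ 97.105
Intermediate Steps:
A(n, l) = l + 2*n (A(n, l) = (l + n) + n = l + 2*n)
Q(-216) - √(A(96, E(-9, -10)) + f(41)) = (-102 - 1*(-216)) - √((-9 + 2*96) + 16*√41) = (-102 + 216) - √((-9 + 192) + 16*√41) = 114 - √(183 + 16*√41)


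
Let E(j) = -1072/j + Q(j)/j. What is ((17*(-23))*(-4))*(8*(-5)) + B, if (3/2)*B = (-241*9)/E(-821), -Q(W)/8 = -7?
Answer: -32374063/508 ≈ -63729.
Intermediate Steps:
Q(W) = 56 (Q(W) = -8*(-7) = 56)
E(j) = -1016/j (E(j) = -1072/j + 56/j = -1016/j)
B = -593583/508 (B = 2*((-241*9)/((-1016/(-821))))/3 = 2*(-2169/((-1016*(-1/821))))/3 = 2*(-2169/1016/821)/3 = 2*(-2169*821/1016)/3 = (2/3)*(-1780749/1016) = -593583/508 ≈ -1168.5)
((17*(-23))*(-4))*(8*(-5)) + B = ((17*(-23))*(-4))*(8*(-5)) - 593583/508 = -391*(-4)*(-40) - 593583/508 = 1564*(-40) - 593583/508 = -62560 - 593583/508 = -32374063/508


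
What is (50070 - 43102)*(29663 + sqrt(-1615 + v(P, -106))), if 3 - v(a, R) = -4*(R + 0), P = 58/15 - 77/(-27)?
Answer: 206691784 + 13936*I*sqrt(509) ≈ 2.0669e+8 + 3.1441e+5*I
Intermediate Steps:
P = 907/135 (P = 58*(1/15) - 77*(-1/27) = 58/15 + 77/27 = 907/135 ≈ 6.7185)
v(a, R) = 3 + 4*R (v(a, R) = 3 - (-4)*(R + 0) = 3 - (-4)*R = 3 + 4*R)
(50070 - 43102)*(29663 + sqrt(-1615 + v(P, -106))) = (50070 - 43102)*(29663 + sqrt(-1615 + (3 + 4*(-106)))) = 6968*(29663 + sqrt(-1615 + (3 - 424))) = 6968*(29663 + sqrt(-1615 - 421)) = 6968*(29663 + sqrt(-2036)) = 6968*(29663 + 2*I*sqrt(509)) = 206691784 + 13936*I*sqrt(509)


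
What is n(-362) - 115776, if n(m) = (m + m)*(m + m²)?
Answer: -94729544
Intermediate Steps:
n(m) = 2*m*(m + m²) (n(m) = (2*m)*(m + m²) = 2*m*(m + m²))
n(-362) - 115776 = 2*(-362)²*(1 - 362) - 115776 = 2*131044*(-361) - 115776 = -94613768 - 115776 = -94729544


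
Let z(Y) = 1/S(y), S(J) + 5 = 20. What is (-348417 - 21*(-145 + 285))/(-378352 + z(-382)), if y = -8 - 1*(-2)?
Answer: 5270355/5675279 ≈ 0.92865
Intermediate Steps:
y = -6 (y = -8 + 2 = -6)
S(J) = 15 (S(J) = -5 + 20 = 15)
z(Y) = 1/15
(-348417 - 21*(-145 + 285))/(-378352 + z(-382)) = (-348417 - 21*(-145 + 285))/(-378352 + 1/15) = (-348417 - 21*140)/(-5675279/15) = (-348417 - 2940)*(-15/5675279) = -351357*(-15/5675279) = 5270355/5675279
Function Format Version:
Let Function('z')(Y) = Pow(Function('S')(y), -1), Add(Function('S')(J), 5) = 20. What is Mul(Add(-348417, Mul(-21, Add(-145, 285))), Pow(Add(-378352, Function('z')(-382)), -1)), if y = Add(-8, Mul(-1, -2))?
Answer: Rational(5270355, 5675279) ≈ 0.92865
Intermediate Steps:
y = -6 (y = Add(-8, 2) = -6)
Function('S')(J) = 15 (Function('S')(J) = Add(-5, 20) = 15)
Function('z')(Y) = Rational(1, 15) (Function('z')(Y) = Pow(15, -1) = Rational(1, 15))
Mul(Add(-348417, Mul(-21, Add(-145, 285))), Pow(Add(-378352, Function('z')(-382)), -1)) = Mul(Add(-348417, Mul(-21, Add(-145, 285))), Pow(Add(-378352, Rational(1, 15)), -1)) = Mul(Add(-348417, Mul(-21, 140)), Pow(Rational(-5675279, 15), -1)) = Mul(Add(-348417, -2940), Rational(-15, 5675279)) = Mul(-351357, Rational(-15, 5675279)) = Rational(5270355, 5675279)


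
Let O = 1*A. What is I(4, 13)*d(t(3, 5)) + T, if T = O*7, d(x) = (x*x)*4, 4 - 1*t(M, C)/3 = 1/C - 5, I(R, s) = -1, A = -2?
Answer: -70046/25 ≈ -2801.8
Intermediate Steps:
t(M, C) = 27 - 3/C (t(M, C) = 12 - 3*(1/C - 5) = 12 - 3*(-5 + 1/C) = 12 + (15 - 3/C) = 27 - 3/C)
d(x) = 4*x**2 (d(x) = x**2*4 = 4*x**2)
O = -2 (O = 1*(-2) = -2)
T = -14 (T = -2*7 = -14)
I(4, 13)*d(t(3, 5)) + T = -4*(27 - 3/5)**2 - 14 = -4*(132/5)**2 - 14 = -4*17424/25 - 14 = -1*69696/25 - 14 = -69696/25 - 14 = -70046/25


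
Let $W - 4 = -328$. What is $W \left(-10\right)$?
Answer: $3240$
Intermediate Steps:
$W = -324$ ($W = 4 - 328 = -324$)
$W \left(-10\right) = \left(-324\right) \left(-10\right) = 3240$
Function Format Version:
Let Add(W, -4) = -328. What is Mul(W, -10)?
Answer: 3240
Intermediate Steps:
W = -324 (W = Add(4, -328) = -324)
Mul(W, -10) = Mul(-324, -10) = 3240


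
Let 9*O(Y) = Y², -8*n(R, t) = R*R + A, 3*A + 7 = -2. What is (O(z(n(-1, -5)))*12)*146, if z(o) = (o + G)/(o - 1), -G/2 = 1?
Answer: 28616/27 ≈ 1059.9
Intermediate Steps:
A = -3 (A = -7/3 + (⅓)*(-2) = -7/3 - ⅔ = -3)
G = -2 (G = -2*1 = -2)
n(R, t) = 3/8 - R²/8 (n(R, t) = -(R*R - 3)/8 = -(R² - 3)/8 = -(-3 + R²)/8 = 3/8 - R²/8)
z(o) = (-2 + o)/(-1 + o) (z(o) = (o - 2)/(o - 1) = (-2 + o)/(-1 + o))
O(Y) = Y²/9
(O(z(n(-1, -5)))*12)*146 = ((((-2 + (3/8 - ⅛*(-1)²))/(-1 + (3/8 - ⅛*(-1)²)))²/9)*12)*146 = ((((-2 + (3/8 - ⅛*1))/(-1 + (3/8 - ⅛*1)))²/9)*12)*146 = ((((-2 + (3/8 - ⅛))/(-1 + (3/8 - ⅛)))²/9)*12)*146 = ((((-2 + ¼)/(-1 + ¼))²/9)*12)*146 = (((-7/4/(-¾))²/9)*12)*146 = (((-4/3*(-7/4))²/9)*12)*146 = (((7/3)²/9)*12)*146 = (((⅑)*(49/9))*12)*146 = ((49/81)*12)*146 = (196/27)*146 = 28616/27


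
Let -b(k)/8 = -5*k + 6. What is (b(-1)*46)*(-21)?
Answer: 85008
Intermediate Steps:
b(k) = -48 + 40*k (b(k) = -8*(-5*k + 6) = -8*(6 - 5*k) = -48 + 40*k)
(b(-1)*46)*(-21) = ((-48 + 40*(-1))*46)*(-21) = ((-48 - 40)*46)*(-21) = -88*46*(-21) = -4048*(-21) = 85008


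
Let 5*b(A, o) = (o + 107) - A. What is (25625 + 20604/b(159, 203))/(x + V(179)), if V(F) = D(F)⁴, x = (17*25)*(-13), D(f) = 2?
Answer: -567485/118837 ≈ -4.7753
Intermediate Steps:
x = -5525 (x = 425*(-13) = -5525)
V(F) = 16 (V(F) = 2⁴ = 16)
b(A, o) = 107/5 - A/5 + o/5 (b(A, o) = ((o + 107) - A)/5 = ((107 + o) - A)/5 = (107 + o - A)/5 = 107/5 - A/5 + o/5)
(25625 + 20604/b(159, 203))/(x + V(179)) = (25625 + 20604/(107/5 - ⅕*159 + (⅕)*203))/(-5525 + 16) = (25625 + 20604/(107/5 - 159/5 + 203/5))/(-5509) = (25625 + 20604/(151/5))*(-1/5509) = (25625 + 20604*(5/151))*(-1/5509) = (25625 + 103020/151)*(-1/5509) = (3972395/151)*(-1/5509) = -567485/118837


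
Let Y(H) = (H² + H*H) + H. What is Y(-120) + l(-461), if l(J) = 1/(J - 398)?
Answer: 24636119/859 ≈ 28680.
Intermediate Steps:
l(J) = 1/(-398 + J)
Y(H) = H + 2*H² (Y(H) = (H² + H²) + H = 2*H² + H = H + 2*H²)
Y(-120) + l(-461) = -120*(1 + 2*(-120)) + 1/(-398 - 461) = -120*(1 - 240) + 1/(-859) = -120*(-239) - 1/859 = 28680 - 1/859 = 24636119/859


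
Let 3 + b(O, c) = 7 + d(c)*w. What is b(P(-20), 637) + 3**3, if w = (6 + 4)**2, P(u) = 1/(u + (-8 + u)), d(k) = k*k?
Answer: 40576931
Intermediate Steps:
d(k) = k**2
P(u) = 1/(-8 + 2*u)
w = 100 (w = 10**2 = 100)
b(O, c) = 4 + 100*c**2 (b(O, c) = -3 + (7 + c**2*100) = -3 + (7 + 100*c**2) = 4 + 100*c**2)
b(P(-20), 637) + 3**3 = (4 + 100*637**2) + 3**3 = (4 + 100*405769) + 27 = (4 + 40576900) + 27 = 40576904 + 27 = 40576931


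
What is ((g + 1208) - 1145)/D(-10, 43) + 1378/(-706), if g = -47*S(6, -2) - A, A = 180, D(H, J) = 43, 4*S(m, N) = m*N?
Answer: -21155/15179 ≈ -1.3937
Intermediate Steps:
S(m, N) = N*m/4 (S(m, N) = (m*N)/4 = (N*m)/4 = N*m/4)
g = -39 (g = -47*(-2)*6/4 - 1*180 = -47*(-3) - 180 = 141 - 180 = -39)
((g + 1208) - 1145)/D(-10, 43) + 1378/(-706) = ((-39 + 1208) - 1145)/43 + 1378/(-706) = (1169 - 1145)*(1/43) + 1378*(-1/706) = 24*(1/43) - 689/353 = 24/43 - 689/353 = -21155/15179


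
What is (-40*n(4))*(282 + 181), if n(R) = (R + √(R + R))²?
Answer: -444480 - 296320*√2 ≈ -8.6354e+5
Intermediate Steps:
n(R) = (R + √2*√R)² (n(R) = (R + √(2*R))² = (R + √2*√R)²)
(-40*n(4))*(282 + 181) = (-40*(4 + √2*√4)²)*(282 + 181) = -40*(4 + √2*2)²*463 = -40*(4 + 2*√2)²*463 = -18520*(4 + 2*√2)²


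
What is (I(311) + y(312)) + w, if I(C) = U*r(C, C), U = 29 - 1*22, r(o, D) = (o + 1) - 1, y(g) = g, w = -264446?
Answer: -261957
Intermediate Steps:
r(o, D) = o (r(o, D) = (1 + o) - 1 = o)
U = 7 (U = 29 - 22 = 7)
I(C) = 7*C
(I(311) + y(312)) + w = (7*311 + 312) - 264446 = (2177 + 312) - 264446 = 2489 - 264446 = -261957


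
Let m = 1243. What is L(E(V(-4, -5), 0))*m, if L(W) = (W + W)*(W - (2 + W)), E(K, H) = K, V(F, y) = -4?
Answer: 19888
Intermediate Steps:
L(W) = -4*W (L(W) = (2*W)*(W + (-2 - W)) = (2*W)*(-2) = -4*W)
L(E(V(-4, -5), 0))*m = -4*(-4)*1243 = 16*1243 = 19888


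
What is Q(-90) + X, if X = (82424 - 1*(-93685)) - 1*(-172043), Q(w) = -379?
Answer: 347773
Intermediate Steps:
X = 348152 (X = (82424 + 93685) + 172043 = 176109 + 172043 = 348152)
Q(-90) + X = -379 + 348152 = 347773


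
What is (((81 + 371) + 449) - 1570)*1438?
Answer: -962022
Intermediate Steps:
(((81 + 371) + 449) - 1570)*1438 = ((452 + 449) - 1570)*1438 = (901 - 1570)*1438 = -669*1438 = -962022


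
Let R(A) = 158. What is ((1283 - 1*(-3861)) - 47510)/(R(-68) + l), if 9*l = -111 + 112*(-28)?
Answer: 381294/1825 ≈ 208.93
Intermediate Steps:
l = -3247/9 (l = (-111 + 112*(-28))/9 = (-111 - 3136)/9 = (⅑)*(-3247) = -3247/9 ≈ -360.78)
((1283 - 1*(-3861)) - 47510)/(R(-68) + l) = ((1283 - 1*(-3861)) - 47510)/(158 - 3247/9) = ((1283 + 3861) - 47510)/(-1825/9) = (5144 - 47510)*(-9/1825) = -42366*(-9/1825) = 381294/1825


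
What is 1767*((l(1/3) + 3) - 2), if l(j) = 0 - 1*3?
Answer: -3534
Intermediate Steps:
l(j) = -3 (l(j) = 0 - 3 = -3)
1767*((l(1/3) + 3) - 2) = 1767*((-3 + 3) - 2) = 1767*(0 - 2) = 1767*(-2) = -3534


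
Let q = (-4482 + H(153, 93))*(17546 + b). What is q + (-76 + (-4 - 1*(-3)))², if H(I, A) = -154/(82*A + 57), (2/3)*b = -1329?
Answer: -535510383893/7683 ≈ -6.9701e+7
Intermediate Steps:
b = -3987/2 (b = (3/2)*(-1329) = -3987/2 ≈ -1993.5)
H(I, A) = -154/(57 + 82*A)
q = -535555936400/7683 (q = (-4482 - 154/(57 + 82*93))*(17546 - 3987/2) = (-4482 - 154/(57 + 7626))*(31105/2) = (-4482 - 154/7683)*(31105/2) = -34435360/7683*31105/2 = -535555936400/7683 ≈ -6.9707e+7)
q + (-76 + (-4 - 1*(-3)))² = -535555936400/7683 + (-76 + (-4 - 1*(-3)))² = -535555936400/7683 + (-76 + (-4 + 3))² = -535555936400/7683 + (-76 - 1)² = -535555936400/7683 + (-77)² = -535555936400/7683 + 5929 = -535510383893/7683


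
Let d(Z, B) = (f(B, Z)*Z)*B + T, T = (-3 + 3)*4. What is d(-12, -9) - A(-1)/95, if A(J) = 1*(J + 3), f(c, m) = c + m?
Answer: -215462/95 ≈ -2268.0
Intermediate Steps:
A(J) = 3 + J (A(J) = 1*(3 + J) = 3 + J)
T = 0 (T = 0*4 = 0)
d(Z, B) = B*Z*(B + Z) (d(Z, B) = ((B + Z)*Z)*B + 0 = (Z*(B + Z))*B + 0 = B*Z*(B + Z) + 0 = B*Z*(B + Z))
d(-12, -9) - A(-1)/95 = -9*(-12)*(-9 - 12) - (3 - 1)/95 = -9*(-12)*(-21) - 2/95 = -2268 - 1*2/95 = -2268 - 2/95 = -215462/95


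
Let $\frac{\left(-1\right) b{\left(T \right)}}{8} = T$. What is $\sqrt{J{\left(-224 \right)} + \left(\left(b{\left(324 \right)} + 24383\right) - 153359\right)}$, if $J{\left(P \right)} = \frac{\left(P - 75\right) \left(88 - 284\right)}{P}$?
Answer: $\frac{i \sqrt{2109274}}{4} \approx 363.08 i$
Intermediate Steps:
$b{\left(T \right)} = - 8 T$
$J{\left(P \right)} = \frac{14700 - 196 P}{P}$ ($J{\left(P \right)} = \frac{\left(-75 + P\right) \left(-196\right)}{P} = \frac{14700 - 196 P}{P}$)
$\sqrt{J{\left(-224 \right)} + \left(\left(b{\left(324 \right)} + 24383\right) - 153359\right)} = \sqrt{\left(-196 + \frac{14700}{-224}\right) + \left(\left(\left(-8\right) 324 + 24383\right) - 153359\right)} = \sqrt{\left(-196 + 14700 \left(- \frac{1}{224}\right)\right) + \left(\left(-2592 + 24383\right) - 153359\right)} = \sqrt{\left(-196 - \frac{525}{8}\right) + \left(21791 - 153359\right)} = \sqrt{- \frac{2093}{8} - 131568} = \sqrt{- \frac{1054637}{8}} = \frac{i \sqrt{2109274}}{4}$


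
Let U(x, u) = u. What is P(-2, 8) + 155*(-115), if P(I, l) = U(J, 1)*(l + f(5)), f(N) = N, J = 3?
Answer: -17812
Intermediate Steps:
P(I, l) = 5 + l (P(I, l) = 1*(l + 5) = 1*(5 + l) = 5 + l)
P(-2, 8) + 155*(-115) = (5 + 8) + 155*(-115) = 13 - 17825 = -17812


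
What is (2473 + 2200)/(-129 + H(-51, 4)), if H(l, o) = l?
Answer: -4673/180 ≈ -25.961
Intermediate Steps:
(2473 + 2200)/(-129 + H(-51, 4)) = (2473 + 2200)/(-129 - 51) = 4673/(-180) = 4673*(-1/180) = -4673/180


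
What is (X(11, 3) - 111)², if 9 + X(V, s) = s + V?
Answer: 11236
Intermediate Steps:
X(V, s) = -9 + V + s (X(V, s) = -9 + (s + V) = -9 + (V + s) = -9 + V + s)
(X(11, 3) - 111)² = ((-9 + 11 + 3) - 111)² = (5 - 111)² = (-106)² = 11236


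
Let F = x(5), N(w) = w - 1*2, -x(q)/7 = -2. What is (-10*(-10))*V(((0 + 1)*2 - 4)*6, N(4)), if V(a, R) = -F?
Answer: -1400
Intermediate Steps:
x(q) = 14 (x(q) = -7*(-2) = 14)
N(w) = -2 + w (N(w) = w - 2 = -2 + w)
F = 14
V(a, R) = -14 (V(a, R) = -1*14 = -14)
(-10*(-10))*V(((0 + 1)*2 - 4)*6, N(4)) = -10*(-10)*(-14) = 100*(-14) = -1400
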